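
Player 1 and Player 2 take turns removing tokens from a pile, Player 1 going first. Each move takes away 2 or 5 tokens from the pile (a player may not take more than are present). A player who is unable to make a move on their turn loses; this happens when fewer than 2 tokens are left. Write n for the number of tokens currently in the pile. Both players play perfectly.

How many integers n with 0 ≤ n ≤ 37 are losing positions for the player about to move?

17

Build the W/L table. Terminal = L. A non-terminal position is W if it has a move to some L; otherwise it is L.
n=0: no move → L
n=1: no move → L
n=2: →0(L), so W
n=3: →1(L), so W
n=4: →2(W) only, which is W, so L
n=5: →0(L), so W
n=6: →4(L), so W
n=7: →5(W), 2(W) — all W, so L
n=8: →6(W), 3(W) — all W, so L
n=9: →7(L), so W
n=10: →8(L), so W
n=11: →9(W), 6(W) — all W, so L
n=12: →7(L), so W
n=13: →11(L), so W
n=14: →12(W), 9(W) — all W, so L
n=15: →13(W), 10(W) — all W, so L
n=16: →14(L), so W
n=17: →15(L), so W
n=18: →16(W), 13(W) — all W, so L
n=19: →14(L), so W
n=20: →18(L), so W
n=21: →19(W), 16(W) — all W, so L
n=22: →20(W), 17(W) — all W, so L
n=23: →21(L), so W
n=24: →22(L), so W
n=25: →23(W), 20(W) — all W, so L
n=26: →21(L), so W
n=27: →25(L), so W
n=28: →26(W), 23(W) — all W, so L
n=29: →27(W), 24(W) — all W, so L
n=30: →28(L), so W
n=31: →29(L), so W
n=32: →30(W), 27(W) — all W, so L
n=33: →28(L), so W
n=34: →32(L), so W
n=35: →33(W), 30(W) — all W, so L
n=36: →34(W), 31(W) — all W, so L
n=37: →35(L), so W
L entries with 0 ≤ n ≤ 37: n = 0, 1, 4, 7, 8, 11, 14, 15, 18, 21, 22, 25, 28, 29, 32, 35, 36; that makes 17.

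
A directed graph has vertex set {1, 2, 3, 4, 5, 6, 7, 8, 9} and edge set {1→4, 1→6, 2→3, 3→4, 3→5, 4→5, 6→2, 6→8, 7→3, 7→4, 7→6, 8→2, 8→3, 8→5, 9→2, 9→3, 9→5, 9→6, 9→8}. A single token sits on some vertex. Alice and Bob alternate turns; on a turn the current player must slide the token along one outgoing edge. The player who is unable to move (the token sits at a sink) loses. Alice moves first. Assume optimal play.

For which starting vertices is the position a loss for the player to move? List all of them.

1, 2, 5, 7

Positions with no move are L. A position that does have a move is losing for the player to move precisely when every available move leads to a winning position for the opponent. Fill in the labels:
Every edge goes from a vertex to one that appears earlier in the order 5, 4, 3, 2, 8, 6, 1, 7, 9, so processing vertices in that order labels each vertex after all of its successors.
5: no outgoing edge → L
4: reaches L-position 5 → W
3: reaches L-position 5 → W
2: only reaches 3(W), which is W → L
8: reaches L-position 2 → W
6: reaches L-position 2 → W
1: only reaches 6(W), 4(W), all W → L
7: only reaches 6(W), 3(W), 4(W), all W → L
9: reaches L-position 2 → W
Reading off the rows marked L gives the requested list; there are 4 such vertices.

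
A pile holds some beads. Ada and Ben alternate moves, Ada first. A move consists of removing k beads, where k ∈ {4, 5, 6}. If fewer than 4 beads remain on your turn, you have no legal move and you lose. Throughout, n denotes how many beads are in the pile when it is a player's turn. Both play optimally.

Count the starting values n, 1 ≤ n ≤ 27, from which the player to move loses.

Classify positions by backward induction: terminal positions (no move available) are L. From any other position, the mover wins iff some move reaches an L.
n=0: no move → L
n=1: no move → L
n=2: no move → L
n=3: no move → L
n=4: reaches L-position 0 → W
n=5: reaches L-position 1 → W
n=6: reaches L-position 2 → W
n=7: reaches L-position 3 → W
n=8: reaches L-position 3 → W
n=9: reaches L-position 3 → W
n=10: only reaches 6(W), 5(W), 4(W), all W → L
n=11: only reaches 7(W), 6(W), 5(W), all W → L
n=12: only reaches 8(W), 7(W), 6(W), all W → L
n=13: only reaches 9(W), 8(W), 7(W), all W → L
n=14: reaches L-position 10 → W
n=15: reaches L-position 11 → W
n=16: reaches L-position 12 → W
n=17: reaches L-position 13 → W
n=18: reaches L-position 13 → W
n=19: reaches L-position 13 → W
n=20: only reaches 16(W), 15(W), 14(W), all W → L
n=21: only reaches 17(W), 16(W), 15(W), all W → L
n=22: only reaches 18(W), 17(W), 16(W), all W → L
n=23: only reaches 19(W), 18(W), 17(W), all W → L
n=24: reaches L-position 20 → W
n=25: reaches L-position 21 → W
n=26: reaches L-position 22 → W
n=27: reaches L-position 23 → W
L entries with 1 ≤ n ≤ 27 (n=0 is outside the asked range and is not counted): n = 1, 2, 3, 10, 11, 12, 13, 20, 21, 22, 23; that makes 11.

11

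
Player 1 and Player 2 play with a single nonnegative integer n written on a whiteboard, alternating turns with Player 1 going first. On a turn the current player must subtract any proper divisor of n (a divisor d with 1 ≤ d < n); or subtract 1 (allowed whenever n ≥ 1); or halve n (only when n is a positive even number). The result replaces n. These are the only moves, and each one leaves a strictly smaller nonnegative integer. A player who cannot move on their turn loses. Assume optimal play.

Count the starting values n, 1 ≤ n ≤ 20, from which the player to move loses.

9

Classify positions by backward induction: terminal positions (no move available) are L. From any other position, the mover wins iff some move reaches an L.
n=0: no move → L
n=1: reaches L-position 0 → W
n=2: only reaches 1(W), which is W → L
n=3: reaches L-position 2 → W
n=4: reaches L-position 2 → W
n=5: only reaches 4(W), which is W → L
n=6: reaches L-position 5 → W
n=7: only reaches 6(W), which is W → L
n=8: reaches L-position 7 → W
n=9: only reaches 6(W), 8(W), all W → L
n=10: reaches L-position 5 → W
n=11: only reaches 10(W), which is W → L
n=12: reaches L-position 9 → W
n=13: only reaches 12(W), which is W → L
n=14: reaches L-position 7 → W
n=15: only reaches 10(W), 12(W), 14(W), all W → L
n=16: reaches L-position 15 → W
n=17: only reaches 16(W), which is W → L
n=18: reaches L-position 9 → W
n=19: only reaches 18(W), which is W → L
n=20: reaches L-position 15 → W
L entries with 1 ≤ n ≤ 20 (n=0 is outside the asked range and is not counted): n = 2, 5, 7, 9, 11, 13, 15, 17, 19; that makes 9.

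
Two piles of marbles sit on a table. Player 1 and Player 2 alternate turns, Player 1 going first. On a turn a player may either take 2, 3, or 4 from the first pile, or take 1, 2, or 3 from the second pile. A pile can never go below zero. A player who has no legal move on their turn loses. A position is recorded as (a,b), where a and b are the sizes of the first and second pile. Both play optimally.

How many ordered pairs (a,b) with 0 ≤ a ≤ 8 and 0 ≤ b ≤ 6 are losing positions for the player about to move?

18

Label each position W (a win for the player to move) or L (a loss). A position with no legal move is L; any other position is W exactly when some move reaches an L, and L when every move reaches a W.
Every move lowers a or b (never raises either), so fill the grid row by row in increasing a, and left to right within a row: each cell's successors are then already labelled.
      b=0  b=1  b=2  b=3  b=4  b=5  b=6
a=0:    L    W    W    W    L    W    W
a=1:    L    W    W    W    L    W    W
a=2:    W    L    W    W    W    L    W
a=3:    W    L    W    W    W    L    W
a=4:    W    W    L    W    W    W    L
a=5:    W    W    L    W    W    W    L
a=6:    L    W    W    W    L    W    W
a=7:    L    W    W    W    L    W    W
a=8:    W    L    W    W    W    L    W
Cells with no legal move (terminal, hence L): (0,0), (1,0).
The remaining L cells, each justified by listing all of its moves:
(0,4): →(0,3)(W), (0,2)(W), (0,1)(W) — all W, so L
(1,4): →(1,3)(W), (1,2)(W), (1,1)(W) — all W, so L
(2,1): →(0,1)(W), (2,0)(W) — all W, so L
(2,5): →(0,5)(W), (2,4)(W), (2,3)(W), (2,2)(W) — all W, so L
(3,1): →(1,1)(W), (0,1)(W), (3,0)(W) — all W, so L
(3,5): →(1,5)(W), (0,5)(W), (3,4)(W), (3,3)(W), (3,2)(W) — all W, so L
(4,2): →(2,2)(W), (1,2)(W), (0,2)(W), (4,1)(W), (4,0)(W) — all W, so L
(4,6): →(2,6)(W), (1,6)(W), (0,6)(W), (4,5)(W), (4,4)(W), (4,3)(W) — all W, so L
(5,2): →(3,2)(W), (2,2)(W), (1,2)(W), (5,1)(W), (5,0)(W) — all W, so L
(5,6): →(3,6)(W), (2,6)(W), (1,6)(W), (5,5)(W), (5,4)(W), (5,3)(W) — all W, so L
(6,0): →(4,0)(W), (3,0)(W), (2,0)(W) — all W, so L
(6,4): →(4,4)(W), (3,4)(W), (2,4)(W), (6,3)(W), (6,2)(W), (6,1)(W) — all W, so L
(7,0): →(5,0)(W), (4,0)(W), (3,0)(W) — all W, so L
(7,4): →(5,4)(W), (4,4)(W), (3,4)(W), (7,3)(W), (7,2)(W), (7,1)(W) — all W, so L
(8,1): →(6,1)(W), (5,1)(W), (4,1)(W), (8,0)(W) — all W, so L
(8,5): →(6,5)(W), (5,5)(W), (4,5)(W), (8,4)(W), (8,3)(W), (8,2)(W) — all W, so L
Every other cell has at least one move into one of the L cells above, so it is W.
L cells per row: a=0: 2, a=1: 2, a=2: 2, a=3: 2, a=4: 2, a=5: 2, a=6: 2, a=7: 2, a=8: 2; total 18.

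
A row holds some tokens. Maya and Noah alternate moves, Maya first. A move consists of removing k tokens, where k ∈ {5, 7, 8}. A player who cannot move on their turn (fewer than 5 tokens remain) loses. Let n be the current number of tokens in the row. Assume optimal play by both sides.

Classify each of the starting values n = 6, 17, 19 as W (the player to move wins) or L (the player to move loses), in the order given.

6: W, 17: L, 19: W

Build the W/L table. Terminal = L. A non-terminal position is W if it has a move to some L; otherwise it is L.
n=0: no move → L
n=1: no move → L
n=2: no move → L
n=3: no move → L
n=4: no move → L
n=5: →0(L), so W
n=6: →1(L), so W
n=7: →2(L), so W
n=8: →3(L), so W
n=9: →4(L), so W
n=10: →3(L), so W
n=11: →4(L), so W
n=12: →4(L), so W
n=13: →8(W), 6(W), 5(W) — all W, so L
n=14: →9(W), 7(W), 6(W) — all W, so L
n=15: →10(W), 8(W), 7(W) — all W, so L
n=16: →11(W), 9(W), 8(W) — all W, so L
n=17: →12(W), 10(W), 9(W) — all W, so L
n=18: →13(L), so W
n=19: →14(L), so W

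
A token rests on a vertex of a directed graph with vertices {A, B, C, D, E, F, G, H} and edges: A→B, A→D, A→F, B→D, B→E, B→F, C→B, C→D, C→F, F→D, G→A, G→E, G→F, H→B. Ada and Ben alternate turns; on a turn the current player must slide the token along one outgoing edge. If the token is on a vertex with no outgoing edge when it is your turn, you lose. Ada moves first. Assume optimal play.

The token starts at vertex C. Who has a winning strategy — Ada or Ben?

Ada wins.

Compute win/loss labels from the base case upward. A position with no move is L. Any other position is W if it can reach an L in one move, else L.
Every edge goes from a vertex to one that appears earlier in the order D, E, F, B, A, G, C, H, so processing vertices in that order labels each vertex after all of its successors.
D: no outgoing edge → L
E: no outgoing edge → L
F: can move to D, which is L ⇒ W
B: can move to E, which is L ⇒ W
A: can move to D, which is L ⇒ W
G: can move to E, which is L ⇒ W
C: can move to D, which is L ⇒ W
H: the only move is to B(W), a W ⇒ L
From C Ada can move to D, reaching an L position.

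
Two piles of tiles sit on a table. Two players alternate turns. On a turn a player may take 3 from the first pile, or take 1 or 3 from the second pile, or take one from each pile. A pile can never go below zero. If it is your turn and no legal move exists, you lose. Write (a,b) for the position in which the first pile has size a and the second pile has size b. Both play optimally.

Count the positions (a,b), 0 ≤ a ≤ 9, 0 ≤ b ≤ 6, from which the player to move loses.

Compute win/loss labels from the base case upward. A position with no move is L. Any other position is W if it can reach an L in one move, else L.
Every move lowers a or b (never raises either), so fill the grid row by row in increasing a, and left to right within a row: each cell's successors are then already labelled.
      b=0  b=1  b=2  b=3  b=4  b=5  b=6
a=0:    L    W    L    W    L    W    L
a=1:    L    W    L    W    L    W    L
a=2:    L    W    L    W    L    W    L
a=3:    W    W    W    W    W    W    W
a=4:    W    L    W    L    W    L    W
a=5:    W    L    W    L    W    L    W
a=6:    L    W    W    W    W    L    W
a=7:    L    W    L    W    L    W    W
a=8:    L    W    L    W    L    W    L
a=9:    W    W    L    W    L    W    L
Cells with no legal move (terminal, hence L): (0,0), (1,0), (2,0).
The remaining L cells, each justified by listing all of its moves:
(0,2): only reaches (0,1)(W), which is W → L
(0,4): only reaches (0,3)(W), (0,1)(W), all W → L
(0,6): only reaches (0,5)(W), (0,3)(W), all W → L
(1,2): only reaches (1,1)(W), (0,1)(W), all W → L
(1,4): only reaches (1,3)(W), (1,1)(W), (0,3)(W), all W → L
(1,6): only reaches (1,5)(W), (1,3)(W), (0,5)(W), all W → L
(2,2): only reaches (2,1)(W), (1,1)(W), all W → L
(2,4): only reaches (2,3)(W), (2,1)(W), (1,3)(W), all W → L
(2,6): only reaches (2,5)(W), (2,3)(W), (1,5)(W), all W → L
(4,1): only reaches (1,1)(W), (4,0)(W), (3,0)(W), all W → L
(4,3): only reaches (1,3)(W), (4,2)(W), (4,0)(W), (3,2)(W), all W → L
(4,5): only reaches (1,5)(W), (4,4)(W), (4,2)(W), (3,4)(W), all W → L
(5,1): only reaches (2,1)(W), (5,0)(W), (4,0)(W), all W → L
(5,3): only reaches (2,3)(W), (5,2)(W), (5,0)(W), (4,2)(W), all W → L
(5,5): only reaches (2,5)(W), (5,4)(W), (5,2)(W), (4,4)(W), all W → L
(6,0): only reaches (3,0)(W), which is W → L
(6,5): only reaches (3,5)(W), (6,4)(W), (6,2)(W), (5,4)(W), all W → L
(7,0): only reaches (4,0)(W), which is W → L
(7,2): only reaches (4,2)(W), (7,1)(W), (6,1)(W), all W → L
(7,4): only reaches (4,4)(W), (7,3)(W), (7,1)(W), (6,3)(W), all W → L
(8,0): only reaches (5,0)(W), which is W → L
(8,2): only reaches (5,2)(W), (8,1)(W), (7,1)(W), all W → L
(8,4): only reaches (5,4)(W), (8,3)(W), (8,1)(W), (7,3)(W), all W → L
(8,6): only reaches (5,6)(W), (8,5)(W), (8,3)(W), (7,5)(W), all W → L
(9,2): only reaches (6,2)(W), (9,1)(W), (8,1)(W), all W → L
(9,4): only reaches (6,4)(W), (9,3)(W), (9,1)(W), (8,3)(W), all W → L
(9,6): only reaches (6,6)(W), (9,5)(W), (9,3)(W), (8,5)(W), all W → L
Every other cell has at least one move into one of the L cells above, so it is W.
L cells per row: a=0: 4, a=1: 4, a=2: 4, a=3: 0, a=4: 3, a=5: 3, a=6: 2, a=7: 3, a=8: 4, a=9: 3; total 30.

30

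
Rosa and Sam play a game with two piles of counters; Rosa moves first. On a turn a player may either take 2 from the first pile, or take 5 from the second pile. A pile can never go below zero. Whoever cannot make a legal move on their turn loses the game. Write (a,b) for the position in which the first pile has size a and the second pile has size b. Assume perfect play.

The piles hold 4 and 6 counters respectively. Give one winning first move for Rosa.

Compute win/loss labels from the base case upward. A position with no move is L. Any other position is W if it can reach an L in one move, else L.
No move ever increases a pile, so every position that can arise here has a ≤ 4 and b ≤ 6; it is enough to label the cells with 0 ≤ a ≤ 4 and 0 ≤ b ≤ 6.
Every move lowers a or b (never raises either), so fill the grid row by row in increasing a, and left to right within a row: each cell's successors are then already labelled.
      b=0  b=1  b=2  b=3  b=4  b=5  b=6
a=0:    L    L    L    L    L    W    W
a=1:    L    L    L    L    L    W    W
a=2:    W    W    W    W    W    L    L
a=3:    W    W    W    W    W    L    L
a=4:    L    L    L    L    L    W    W
Cells with no legal move (terminal, hence L): (0,0), (0,1), (0,2), (0,3), (0,4), (1,0), (1,1), (1,2), (1,3), (1,4).
The remaining L cells, each justified by listing all of its moves:
(2,5): →(0,5)(W), (2,0)(W) — all W, so L
(2,6): →(0,6)(W), (2,1)(W) — all W, so L
(3,5): →(1,5)(W), (3,0)(W) — all W, so L
(3,6): →(1,6)(W), (3,1)(W) — all W, so L
(4,0): →(2,0)(W) only, which is W, so L
(4,1): →(2,1)(W) only, which is W, so L
(4,2): →(2,2)(W) only, which is W, so L
(4,3): →(2,3)(W) only, which is W, so L
(4,4): →(2,4)(W) only, which is W, so L
Every other cell has at least one move into one of the L cells above, so it is W.
From (4,6), the L positions reachable in one move are: (2,6), (4,1). Any move reaching one of these is winning.

Move to (2,6).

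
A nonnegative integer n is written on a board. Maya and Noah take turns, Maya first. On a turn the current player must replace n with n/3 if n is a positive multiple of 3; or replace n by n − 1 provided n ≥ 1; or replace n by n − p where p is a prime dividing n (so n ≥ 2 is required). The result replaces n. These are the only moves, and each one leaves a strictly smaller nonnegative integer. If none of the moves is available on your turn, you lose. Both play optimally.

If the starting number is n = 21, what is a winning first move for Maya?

Move to 14.

Use the standard recursion: the mover loses at a terminal position; elsewhere, the mover wins exactly when some move hands the opponent an L position.
n=0: no move → L
n=1: can move to 0, which is L ⇒ W
n=2: can move to 0, which is L ⇒ W
n=3: can move to 0, which is L ⇒ W
n=4: moves to 2(W), 3(W); every one is W ⇒ L
n=5: can move to 0, which is L ⇒ W
n=6: can move to 4, which is L ⇒ W
n=7: can move to 0, which is L ⇒ W
n=8: moves to 6(W), 7(W); every one is W ⇒ L
n=9: can move to 8, which is L ⇒ W
n=10: can move to 8, which is L ⇒ W
n=11: can move to 0, which is L ⇒ W
n=12: can move to 4, which is L ⇒ W
n=13: can move to 0, which is L ⇒ W
n=14: moves to 7(W), 12(W), 13(W); every one is W ⇒ L
n=15: can move to 14, which is L ⇒ W
n=16: can move to 14, which is L ⇒ W
n=17: can move to 0, which is L ⇒ W
n=18: moves to 6(W), 15(W), 16(W), 17(W); every one is W ⇒ L
n=19: can move to 0, which is L ⇒ W
n=20: can move to 18, which is L ⇒ W
n=21: can move to 14, which is L ⇒ W
From 21, the L positions reachable in one move are: 14, 18. Any move reaching one of these is winning.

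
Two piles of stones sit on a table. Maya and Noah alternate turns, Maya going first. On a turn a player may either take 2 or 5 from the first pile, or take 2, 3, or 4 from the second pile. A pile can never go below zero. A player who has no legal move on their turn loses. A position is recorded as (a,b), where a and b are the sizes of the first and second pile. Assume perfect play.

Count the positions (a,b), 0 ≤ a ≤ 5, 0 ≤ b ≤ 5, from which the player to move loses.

Build the W/L table. Terminal = L. A non-terminal position is W if it has a move to some L; otherwise it is L.
Every move lowers a or b (never raises either), so fill the grid row by row in increasing a, and left to right within a row: each cell's successors are then already labelled.
      b=0  b=1  b=2  b=3  b=4  b=5
a=0:    L    L    W    W    W    W
a=1:    L    L    W    W    W    W
a=2:    W    W    L    L    W    W
a=3:    W    W    L    L    W    W
a=4:    L    L    W    W    W    W
a=5:    W    W    W    W    L    L
Cells with no legal move (terminal, hence L): (0,0), (0,1), (1,0), (1,1).
The remaining L cells, each justified by listing all of its moves:
(2,2): moves to (0,2)(W), (2,0)(W); every one is W ⇒ L
(2,3): moves to (0,3)(W), (2,1)(W), (2,0)(W); every one is W ⇒ L
(3,2): moves to (1,2)(W), (3,0)(W); every one is W ⇒ L
(3,3): moves to (1,3)(W), (3,1)(W), (3,0)(W); every one is W ⇒ L
(4,0): the only move is to (2,0)(W), a W ⇒ L
(4,1): the only move is to (2,1)(W), a W ⇒ L
(5,4): moves to (3,4)(W), (0,4)(W), (5,2)(W), (5,1)(W), (5,0)(W); every one is W ⇒ L
(5,5): moves to (3,5)(W), (0,5)(W), (5,3)(W), (5,2)(W), (5,1)(W); every one is W ⇒ L
Every other cell has at least one move into one of the L cells above, so it is W.
L cells per row: a=0: 2, a=1: 2, a=2: 2, a=3: 2, a=4: 2, a=5: 2; total 12.

12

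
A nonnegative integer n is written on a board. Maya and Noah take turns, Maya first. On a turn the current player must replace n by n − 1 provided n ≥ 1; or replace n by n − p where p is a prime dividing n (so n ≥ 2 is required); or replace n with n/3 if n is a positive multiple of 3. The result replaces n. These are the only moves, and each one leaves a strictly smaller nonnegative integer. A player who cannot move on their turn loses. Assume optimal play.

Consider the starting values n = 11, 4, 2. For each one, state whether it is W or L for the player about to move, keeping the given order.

11: W, 4: L, 2: W

Label each position W (a win for the player to move) or L (a loss). A position with no legal move is L; any other position is W exactly when some move reaches an L, and L when every move reaches a W.
n=0: no move → L
n=1: W (go to 0, an L position)
n=2: W (go to 0, an L position)
n=3: W (go to 0, an L position)
n=4: L (options 2(W), 3(W) are all W)
n=5: W (go to 0, an L position)
n=6: W (go to 4, an L position)
n=7: W (go to 0, an L position)
n=8: L (options 6(W), 7(W) are all W)
n=9: W (go to 8, an L position)
n=10: W (go to 8, an L position)
n=11: W (go to 0, an L position)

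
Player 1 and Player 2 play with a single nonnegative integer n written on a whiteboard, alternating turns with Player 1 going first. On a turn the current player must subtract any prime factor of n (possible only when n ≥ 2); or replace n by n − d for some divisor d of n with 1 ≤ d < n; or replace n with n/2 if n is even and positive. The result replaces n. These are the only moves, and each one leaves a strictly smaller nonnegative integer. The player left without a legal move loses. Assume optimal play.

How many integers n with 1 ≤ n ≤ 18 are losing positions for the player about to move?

Positions with no move are L. A position that does have a move is losing for the player to move precisely when every available move leads to a winning position for the opponent. Fill in the labels:
n=0: no move → L
n=1: no move → L
n=2: can move to 0, which is L ⇒ W
n=3: can move to 0, which is L ⇒ W
n=4: moves to 2(W), 3(W); every one is W ⇒ L
n=5: can move to 0, which is L ⇒ W
n=6: can move to 4, which is L ⇒ W
n=7: can move to 0, which is L ⇒ W
n=8: can move to 4, which is L ⇒ W
n=9: moves to 6(W), 8(W); every one is W ⇒ L
n=10: can move to 9, which is L ⇒ W
n=11: can move to 0, which is L ⇒ W
n=12: can move to 9, which is L ⇒ W
n=13: can move to 0, which is L ⇒ W
n=14: moves to 7(W), 12(W), 13(W); every one is W ⇒ L
n=15: can move to 14, which is L ⇒ W
n=16: can move to 14, which is L ⇒ W
n=17: can move to 0, which is L ⇒ W
n=18: can move to 9, which is L ⇒ W
L entries with 1 ≤ n ≤ 18 (n=0 is outside the asked range and is not counted): n = 1, 4, 9, 14; that makes 4.

4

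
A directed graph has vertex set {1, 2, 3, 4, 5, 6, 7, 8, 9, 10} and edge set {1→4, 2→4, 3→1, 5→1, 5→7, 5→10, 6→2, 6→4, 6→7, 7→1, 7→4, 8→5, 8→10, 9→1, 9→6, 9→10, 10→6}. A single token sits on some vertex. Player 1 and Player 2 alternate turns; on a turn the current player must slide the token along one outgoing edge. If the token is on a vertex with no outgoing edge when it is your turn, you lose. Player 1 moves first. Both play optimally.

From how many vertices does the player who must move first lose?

Label each position W (a win for the player to move) or L (a loss). A position with no legal move is L; any other position is W exactly when some move reaches an L, and L when every move reaches a W.
Every edge goes from a vertex to one that appears earlier in the order 4, 1, 7, 2, 6, 3, 10, 5, 8, 9, so processing vertices in that order labels each vertex after all of its successors.
4: no outgoing edge → L
1: →4(L), so W
7: →4(L), so W
2: →4(L), so W
6: →4(L), so W
3: →1(W) only, which is W, so L
10: →6(W) only, which is W, so L
5: →10(L), so W
8: →10(L), so W
9: →10(L), so W
The L vertices are 3, 4, 10; that is 3 in all.

3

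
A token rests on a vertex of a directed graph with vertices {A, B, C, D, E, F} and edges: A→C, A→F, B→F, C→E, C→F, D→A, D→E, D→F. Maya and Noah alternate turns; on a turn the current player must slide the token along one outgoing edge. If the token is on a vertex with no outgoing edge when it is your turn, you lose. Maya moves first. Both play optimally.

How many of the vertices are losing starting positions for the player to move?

Classify positions by backward induction: terminal positions (no move available) are L. From any other position, the mover wins iff some move reaches an L.
Every edge goes from a vertex to one that appears earlier in the order F, E, C, B, A, D, so processing vertices in that order labels each vertex after all of its successors.
F: no outgoing edge → L
E: no outgoing edge → L
C: →E(L), so W
B: →F(L), so W
A: →F(L), so W
D: →E(L), so W
The L vertices are E, F; that is 2 in all.

2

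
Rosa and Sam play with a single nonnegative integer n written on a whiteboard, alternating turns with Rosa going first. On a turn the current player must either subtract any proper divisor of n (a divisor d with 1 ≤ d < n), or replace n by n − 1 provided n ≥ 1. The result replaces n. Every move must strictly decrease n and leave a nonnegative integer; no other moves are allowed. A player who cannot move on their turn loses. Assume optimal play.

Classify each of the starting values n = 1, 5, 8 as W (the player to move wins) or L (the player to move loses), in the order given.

Compute win/loss labels from the base case upward. A position with no move is L. Any other position is W if it can reach an L in one move, else L.
n=0: no move → L
n=1: can move to 0, which is L ⇒ W
n=2: the only move is to 1(W), a W ⇒ L
n=3: can move to 2, which is L ⇒ W
n=4: can move to 2, which is L ⇒ W
n=5: the only move is to 4(W), a W ⇒ L
n=6: can move to 5, which is L ⇒ W
n=7: the only move is to 6(W), a W ⇒ L
n=8: can move to 7, which is L ⇒ W

1: W, 5: L, 8: W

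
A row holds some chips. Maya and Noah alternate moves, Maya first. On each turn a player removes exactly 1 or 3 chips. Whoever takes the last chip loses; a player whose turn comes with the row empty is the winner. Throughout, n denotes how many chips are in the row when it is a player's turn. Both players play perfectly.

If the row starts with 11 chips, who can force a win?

Noah wins.

Compute win/loss labels from the base case upward. A position with no move is W. Any other position is W if it can reach an L in one move, else L.
n=0: no move; the opponent has just taken the last chip and therefore loses → W
n=1: the only move is to 0(W), a W ⇒ L
n=2: can move to 1, which is L ⇒ W
n=3: moves to 2(W), 0(W); every one is W ⇒ L
n=4: can move to 3, which is L ⇒ W
n=5: moves to 4(W), 2(W); every one is W ⇒ L
n=6: can move to 5, which is L ⇒ W
n=7: moves to 6(W), 4(W); every one is W ⇒ L
n=8: can move to 7, which is L ⇒ W
n=9: moves to 8(W), 6(W); every one is W ⇒ L
n=10: can move to 9, which is L ⇒ W
n=11: moves to 10(W), 8(W); every one is W ⇒ L
The starting position 11 is L: whatever Maya does, the opponent receives a W position.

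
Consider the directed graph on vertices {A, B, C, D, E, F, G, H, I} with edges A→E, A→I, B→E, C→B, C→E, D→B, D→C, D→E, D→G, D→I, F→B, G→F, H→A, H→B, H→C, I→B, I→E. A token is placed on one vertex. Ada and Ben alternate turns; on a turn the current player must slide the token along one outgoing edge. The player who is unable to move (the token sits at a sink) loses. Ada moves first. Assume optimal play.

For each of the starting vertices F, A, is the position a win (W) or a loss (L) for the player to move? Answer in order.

F: L, A: W

Build the W/L table. Terminal = L. A non-terminal position is W if it has a move to some L; otherwise it is L.
Every edge goes from a vertex to one that appears earlier in the order E, B, F, I, C, A, G, D, H, so processing vertices in that order labels each vertex after all of its successors.
E: no outgoing edge → L
B: can move to E, which is L ⇒ W
F: the only move is to B(W), a W ⇒ L
I: can move to E, which is L ⇒ W
C: can move to E, which is L ⇒ W
A: can move to E, which is L ⇒ W
G: can move to F, which is L ⇒ W
D: can move to E, which is L ⇒ W
H: moves to A(W), C(W), B(W); every one is W ⇒ L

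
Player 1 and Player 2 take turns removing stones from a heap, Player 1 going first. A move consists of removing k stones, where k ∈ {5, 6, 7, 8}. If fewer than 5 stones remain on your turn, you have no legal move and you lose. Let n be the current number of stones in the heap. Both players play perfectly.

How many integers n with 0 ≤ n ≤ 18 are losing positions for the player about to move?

10

Use the standard recursion: the mover loses at a terminal position; elsewhere, the mover wins exactly when some move hands the opponent an L position.
n=0: no move → L
n=1: no move → L
n=2: no move → L
n=3: no move → L
n=4: no move → L
n=5: →0(L), so W
n=6: →1(L), so W
n=7: →2(L), so W
n=8: →3(L), so W
n=9: →4(L), so W
n=10: →4(L), so W
n=11: →4(L), so W
n=12: →4(L), so W
n=13: →8(W), 7(W), 6(W), 5(W) — all W, so L
n=14: →9(W), 8(W), 7(W), 6(W) — all W, so L
n=15: →10(W), 9(W), 8(W), 7(W) — all W, so L
n=16: →11(W), 10(W), 9(W), 8(W) — all W, so L
n=17: →12(W), 11(W), 10(W), 9(W) — all W, so L
n=18: →13(L), so W
L entries with 0 ≤ n ≤ 18: n = 0, 1, 2, 3, 4, 13, 14, 15, 16, 17; that makes 10.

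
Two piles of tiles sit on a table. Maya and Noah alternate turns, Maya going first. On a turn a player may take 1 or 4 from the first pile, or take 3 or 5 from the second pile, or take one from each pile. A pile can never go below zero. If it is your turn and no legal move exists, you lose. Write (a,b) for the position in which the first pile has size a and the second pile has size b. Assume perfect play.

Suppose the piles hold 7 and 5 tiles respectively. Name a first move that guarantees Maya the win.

Move to (6,5).

Label each position W (a win for the player to move) or L (a loss). A position with no legal move is L; any other position is W exactly when some move reaches an L, and L when every move reaches a W.
No move ever increases a pile, so every position that can arise here has a ≤ 7 and b ≤ 5; it is enough to label the cells with 0 ≤ a ≤ 7 and 0 ≤ b ≤ 5.
Every move lowers a or b (never raises either), so fill the grid row by row in increasing a, and left to right within a row: each cell's successors are then already labelled.
      b=0  b=1  b=2  b=3  b=4  b=5
a=0:    L    L    L    W    W    W
a=1:    W    W    W    W    L    L
a=2:    L    L    L    W    W    W
a=3:    W    W    W    W    L    L
a=4:    W    W    W    L    W    W
a=5:    L    L    L    W    W    W
a=6:    W    W    W    W    L    L
a=7:    L    L    L    W    W    W
Cells with no legal move (terminal, hence L): (0,0), (0,1), (0,2).
The remaining L cells, each justified by listing all of its moves:
(1,4): L (options (0,4)(W), (1,1)(W), (0,3)(W) are all W)
(1,5): L (options (0,5)(W), (1,2)(W), (1,0)(W), (0,4)(W) are all W)
(2,0): L (sole option (1,0)(W) is W)
(2,1): L (options (1,1)(W), (1,0)(W) are all W)
(2,2): L (options (1,2)(W), (1,1)(W) are all W)
(3,4): L (options (2,4)(W), (3,1)(W), (2,3)(W) are all W)
(3,5): L (options (2,5)(W), (3,2)(W), (3,0)(W), (2,4)(W) are all W)
(4,3): L (options (3,3)(W), (0,3)(W), (4,0)(W), (3,2)(W) are all W)
(5,0): L (options (4,0)(W), (1,0)(W) are all W)
(5,1): L (options (4,1)(W), (1,1)(W), (4,0)(W) are all W)
(5,2): L (options (4,2)(W), (1,2)(W), (4,1)(W) are all W)
(6,4): L (options (5,4)(W), (2,4)(W), (6,1)(W), (5,3)(W) are all W)
(6,5): L (options (5,5)(W), (2,5)(W), (6,2)(W), (6,0)(W), (5,4)(W) are all W)
(7,0): L (options (6,0)(W), (3,0)(W) are all W)
(7,1): L (options (6,1)(W), (3,1)(W), (6,0)(W) are all W)
(7,2): L (options (6,2)(W), (3,2)(W), (6,1)(W) are all W)
Every other cell has at least one move into one of the L cells above, so it is W.
From (7,5), the L positions reachable in one move are: (6,5), (3,5), (7,2), (7,0), (6,4). Any move reaching one of these is winning.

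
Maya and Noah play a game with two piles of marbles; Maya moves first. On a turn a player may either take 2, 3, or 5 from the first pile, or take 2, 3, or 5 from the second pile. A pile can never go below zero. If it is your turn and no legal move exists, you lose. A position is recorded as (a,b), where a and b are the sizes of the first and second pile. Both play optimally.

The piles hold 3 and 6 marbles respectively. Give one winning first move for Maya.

Use the standard recursion: the mover loses at a terminal position; elsewhere, the mover wins exactly when some move hands the opponent an L position.
No move ever increases a pile, so every position that can arise here has a ≤ 3 and b ≤ 6; it is enough to label the cells with 0 ≤ a ≤ 3 and 0 ≤ b ≤ 6.
Every move lowers a or b (never raises either), so fill the grid row by row in increasing a, and left to right within a row: each cell's successors are then already labelled.
      b=0  b=1  b=2  b=3  b=4  b=5  b=6
a=0:    L    L    W    W    W    W    W
a=1:    L    L    W    W    W    W    W
a=2:    W    W    L    L    W    W    W
a=3:    W    W    L    L    W    W    W
Cells with no legal move (terminal, hence L): (0,0), (0,1), (1,0), (1,1).
The remaining L cells, each justified by listing all of its moves:
(2,2): moves to (0,2)(W), (2,0)(W); every one is W ⇒ L
(2,3): moves to (0,3)(W), (2,1)(W), (2,0)(W); every one is W ⇒ L
(3,2): moves to (1,2)(W), (0,2)(W), (3,0)(W); every one is W ⇒ L
(3,3): moves to (1,3)(W), (0,3)(W), (3,1)(W), (3,0)(W); every one is W ⇒ L
Every other cell has at least one move into one of the L cells above, so it is W.
From (3,6), the L positions reachable in one move are: (3,3).

Move to (3,3).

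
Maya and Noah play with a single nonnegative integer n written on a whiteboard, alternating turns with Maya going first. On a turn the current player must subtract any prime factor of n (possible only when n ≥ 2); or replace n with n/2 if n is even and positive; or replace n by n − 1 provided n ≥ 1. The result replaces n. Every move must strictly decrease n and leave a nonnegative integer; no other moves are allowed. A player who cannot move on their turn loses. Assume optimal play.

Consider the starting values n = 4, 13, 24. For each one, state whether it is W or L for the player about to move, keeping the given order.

4: L, 13: W, 24: L

Work bottom-up. With no move the player to move loses. Otherwise the position is W if at least one move leads to an L position for the opponent, and L if every move leads to a W.
n=0: no move → L
n=1: reaches L-position 0 → W
n=2: reaches L-position 0 → W
n=3: reaches L-position 0 → W
n=4: only reaches 2(W), 3(W), all W → L
n=5: reaches L-position 0 → W
n=6: reaches L-position 4 → W
n=7: reaches L-position 0 → W
n=8: reaches L-position 4 → W
n=9: only reaches 6(W), 8(W), all W → L
n=10: reaches L-position 9 → W
n=11: reaches L-position 0 → W
n=12: reaches L-position 9 → W
n=13: reaches L-position 0 → W
n=14: only reaches 7(W), 12(W), 13(W), all W → L
n=15: reaches L-position 14 → W
n=16: reaches L-position 14 → W
n=17: reaches L-position 0 → W
n=18: reaches L-position 9 → W
n=19: reaches L-position 0 → W
n=20: only reaches 10(W), 15(W), 18(W), 19(W), all W → L
n=21: reaches L-position 14 → W
n=22: reaches L-position 20 → W
n=23: reaches L-position 0 → W
n=24: only reaches 12(W), 21(W), 22(W), 23(W), all W → L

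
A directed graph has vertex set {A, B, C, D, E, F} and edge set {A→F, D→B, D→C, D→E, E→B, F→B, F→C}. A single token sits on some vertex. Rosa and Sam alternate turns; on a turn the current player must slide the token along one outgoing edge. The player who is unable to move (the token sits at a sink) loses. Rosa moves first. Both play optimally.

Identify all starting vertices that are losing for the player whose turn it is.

Work bottom-up. With no move the player to move loses. Otherwise the position is W if at least one move leads to an L position for the opponent, and L if every move leads to a W.
Every edge goes from a vertex to one that appears earlier in the order C, B, F, A, E, D, so processing vertices in that order labels each vertex after all of its successors.
C: no outgoing edge → L
B: no outgoing edge → L
F: can move to B, which is L ⇒ W
A: the only move is to F(W), a W ⇒ L
E: can move to B, which is L ⇒ W
D: can move to B, which is L ⇒ W
Reading off the rows marked L gives the requested list; there are 3 such vertices.

A, B, C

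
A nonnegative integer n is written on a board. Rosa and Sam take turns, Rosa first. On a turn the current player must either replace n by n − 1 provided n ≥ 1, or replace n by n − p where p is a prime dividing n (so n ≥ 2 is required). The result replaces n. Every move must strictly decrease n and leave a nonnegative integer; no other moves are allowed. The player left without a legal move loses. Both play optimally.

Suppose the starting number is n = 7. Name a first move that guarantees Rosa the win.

Move to 0.

Compute win/loss labels from the base case upward. A position with no move is L. Any other position is W if it can reach an L in one move, else L.
n=0: no move → L
n=1: can move to 0, which is L ⇒ W
n=2: can move to 0, which is L ⇒ W
n=3: can move to 0, which is L ⇒ W
n=4: moves to 2(W), 3(W); every one is W ⇒ L
n=5: can move to 0, which is L ⇒ W
n=6: can move to 4, which is L ⇒ W
n=7: can move to 0, which is L ⇒ W
From 7, the L positions reachable in one move are: 0.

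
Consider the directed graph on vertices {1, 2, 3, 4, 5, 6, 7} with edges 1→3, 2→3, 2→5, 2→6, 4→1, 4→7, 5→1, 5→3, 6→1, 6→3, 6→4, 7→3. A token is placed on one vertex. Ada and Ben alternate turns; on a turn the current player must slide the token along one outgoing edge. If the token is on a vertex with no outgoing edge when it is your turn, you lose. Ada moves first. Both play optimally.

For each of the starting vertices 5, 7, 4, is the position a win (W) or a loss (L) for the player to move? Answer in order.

Positions with no move are L. A position that does have a move is losing for the player to move precisely when every available move leads to a winning position for the opponent. Fill in the labels:
Every edge goes from a vertex to one that appears earlier in the order 3, 1, 5, 7, 4, 6, 2, so processing vertices in that order labels each vertex after all of its successors.
3: no outgoing edge → L
1: →3(L), so W
5: →3(L), so W
7: →3(L), so W
4: →7(W), 1(W) — all W, so L
6: →4(L), so W
2: →3(L), so W

5: W, 7: W, 4: L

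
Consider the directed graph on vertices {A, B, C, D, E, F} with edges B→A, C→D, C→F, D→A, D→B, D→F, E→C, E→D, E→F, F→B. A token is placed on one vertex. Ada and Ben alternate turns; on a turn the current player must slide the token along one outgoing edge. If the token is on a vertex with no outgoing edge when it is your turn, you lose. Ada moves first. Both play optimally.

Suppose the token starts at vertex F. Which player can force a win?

Ben wins.

Label each position W (a win for the player to move) or L (a loss). A position with no legal move is L; any other position is W exactly when some move reaches an L, and L when every move reaches a W.
Every edge goes from a vertex to one that appears earlier in the order A, B, F, D, C, E, so processing vertices in that order labels each vertex after all of its successors.
A: no outgoing edge → L
B: →A(L), so W
F: →B(W) only, which is W, so L
D: →F(L), so W
C: →F(L), so W
E: →F(L), so W
Every move from F reaches a W position, so the mover loses.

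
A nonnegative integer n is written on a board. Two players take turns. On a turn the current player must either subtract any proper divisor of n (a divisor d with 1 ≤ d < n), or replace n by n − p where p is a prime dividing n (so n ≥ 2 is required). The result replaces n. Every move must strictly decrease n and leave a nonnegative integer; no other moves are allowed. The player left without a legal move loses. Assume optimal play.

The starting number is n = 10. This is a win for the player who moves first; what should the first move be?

Move to 9.

Label each position W (a win for the player to move) or L (a loss). A position with no legal move is L; any other position is W exactly when some move reaches an L, and L when every move reaches a W.
n=0: no move → L
n=1: no move → L
n=2: can move to 0, which is L ⇒ W
n=3: can move to 0, which is L ⇒ W
n=4: moves to 2(W), 3(W); every one is W ⇒ L
n=5: can move to 0, which is L ⇒ W
n=6: can move to 4, which is L ⇒ W
n=7: can move to 0, which is L ⇒ W
n=8: can move to 4, which is L ⇒ W
n=9: moves to 6(W), 8(W); every one is W ⇒ L
n=10: can move to 9, which is L ⇒ W
From 10, the L positions reachable in one move are: 9.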